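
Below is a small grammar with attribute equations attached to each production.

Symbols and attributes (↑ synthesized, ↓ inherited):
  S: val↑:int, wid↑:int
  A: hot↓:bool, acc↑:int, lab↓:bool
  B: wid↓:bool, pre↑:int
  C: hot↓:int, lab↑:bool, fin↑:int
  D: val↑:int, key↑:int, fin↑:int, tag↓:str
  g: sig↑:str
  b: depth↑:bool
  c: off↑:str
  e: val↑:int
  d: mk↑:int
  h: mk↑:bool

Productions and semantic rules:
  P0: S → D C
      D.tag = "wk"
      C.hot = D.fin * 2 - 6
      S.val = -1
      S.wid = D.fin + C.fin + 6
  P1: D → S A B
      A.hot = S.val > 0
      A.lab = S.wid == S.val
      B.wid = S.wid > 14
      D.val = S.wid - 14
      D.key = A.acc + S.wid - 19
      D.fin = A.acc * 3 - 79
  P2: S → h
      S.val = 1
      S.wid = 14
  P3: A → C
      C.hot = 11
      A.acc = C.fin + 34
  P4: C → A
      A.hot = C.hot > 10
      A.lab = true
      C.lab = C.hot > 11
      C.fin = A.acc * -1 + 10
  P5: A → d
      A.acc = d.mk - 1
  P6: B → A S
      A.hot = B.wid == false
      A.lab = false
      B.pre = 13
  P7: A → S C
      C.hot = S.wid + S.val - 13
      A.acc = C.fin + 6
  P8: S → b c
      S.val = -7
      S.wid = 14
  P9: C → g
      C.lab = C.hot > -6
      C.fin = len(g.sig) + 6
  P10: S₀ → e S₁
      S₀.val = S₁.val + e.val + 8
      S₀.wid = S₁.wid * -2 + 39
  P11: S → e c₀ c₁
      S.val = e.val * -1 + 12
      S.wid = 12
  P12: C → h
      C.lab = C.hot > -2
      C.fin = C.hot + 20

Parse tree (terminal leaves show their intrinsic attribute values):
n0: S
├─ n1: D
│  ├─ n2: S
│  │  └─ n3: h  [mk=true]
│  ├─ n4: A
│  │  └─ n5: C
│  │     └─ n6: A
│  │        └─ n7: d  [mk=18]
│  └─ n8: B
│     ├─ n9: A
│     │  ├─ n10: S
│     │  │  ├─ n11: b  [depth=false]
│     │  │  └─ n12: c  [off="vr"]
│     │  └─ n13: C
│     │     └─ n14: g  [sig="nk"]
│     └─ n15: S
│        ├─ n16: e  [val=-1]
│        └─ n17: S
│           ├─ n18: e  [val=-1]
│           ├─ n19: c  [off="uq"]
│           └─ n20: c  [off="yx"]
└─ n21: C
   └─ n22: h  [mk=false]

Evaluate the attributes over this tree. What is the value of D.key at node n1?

22

1. n1.tag = "wk"  ["wk"]
2. n3.mk = true  [terminal]
3. n2.val = 1  [1]
4. n2.wid = 14  [14]
5. n4.hot = true  [S.val > 0]
6. n4.lab = false  [S.wid == S.val]
7. n5.hot = 11  [11]
8. n6.hot = true  [C.hot > 10]
9. n6.lab = true  [true]
10. n7.mk = 18  [terminal]
11. n6.acc = 17  [d.mk - 1]
12. n5.lab = false  [C.hot > 11]
13. n5.fin = -7  [A.acc * -1 + 10]
14. n4.acc = 27  [C.fin + 34]
15. n8.wid = false  [S.wid > 14]
16. n9.hot = true  [B.wid == false]
17. n9.lab = false  [false]
18. n11.depth = false  [terminal]
19. n12.off = "vr"  [terminal]
20. n10.val = -7  [-7]
21. n10.wid = 14  [14]
22. n13.hot = -6  [S.wid + S.val - 13]
23. n14.sig = "nk"  [terminal]
24. n13.lab = false  [C.hot > -6]
25. n13.fin = 8  [len(g.sig) + 6]
26. n9.acc = 14  [C.fin + 6]
27. n16.val = -1  [terminal]
28. n18.val = -1  [terminal]
29. n19.off = "uq"  [terminal]
30. n20.off = "yx"  [terminal]
31. n17.val = 13  [e.val * -1 + 12]
32. n17.wid = 12  [12]
33. n15.val = 20  [S₁.val + e.val + 8]
34. n15.wid = 15  [S₁.wid * -2 + 39]
35. n8.pre = 13  [13]
36. n1.val = 0  [S.wid - 14]
37. n1.key = 22  [A.acc + S.wid - 19]
38. n1.fin = 2  [A.acc * 3 - 79]
39. n21.hot = -2  [D.fin * 2 - 6]
40. n22.mk = false  [terminal]
41. n21.lab = false  [C.hot > -2]
42. n21.fin = 18  [C.hot + 20]
43. n0.val = -1  [-1]
44. n0.wid = 26  [D.fin + C.fin + 6]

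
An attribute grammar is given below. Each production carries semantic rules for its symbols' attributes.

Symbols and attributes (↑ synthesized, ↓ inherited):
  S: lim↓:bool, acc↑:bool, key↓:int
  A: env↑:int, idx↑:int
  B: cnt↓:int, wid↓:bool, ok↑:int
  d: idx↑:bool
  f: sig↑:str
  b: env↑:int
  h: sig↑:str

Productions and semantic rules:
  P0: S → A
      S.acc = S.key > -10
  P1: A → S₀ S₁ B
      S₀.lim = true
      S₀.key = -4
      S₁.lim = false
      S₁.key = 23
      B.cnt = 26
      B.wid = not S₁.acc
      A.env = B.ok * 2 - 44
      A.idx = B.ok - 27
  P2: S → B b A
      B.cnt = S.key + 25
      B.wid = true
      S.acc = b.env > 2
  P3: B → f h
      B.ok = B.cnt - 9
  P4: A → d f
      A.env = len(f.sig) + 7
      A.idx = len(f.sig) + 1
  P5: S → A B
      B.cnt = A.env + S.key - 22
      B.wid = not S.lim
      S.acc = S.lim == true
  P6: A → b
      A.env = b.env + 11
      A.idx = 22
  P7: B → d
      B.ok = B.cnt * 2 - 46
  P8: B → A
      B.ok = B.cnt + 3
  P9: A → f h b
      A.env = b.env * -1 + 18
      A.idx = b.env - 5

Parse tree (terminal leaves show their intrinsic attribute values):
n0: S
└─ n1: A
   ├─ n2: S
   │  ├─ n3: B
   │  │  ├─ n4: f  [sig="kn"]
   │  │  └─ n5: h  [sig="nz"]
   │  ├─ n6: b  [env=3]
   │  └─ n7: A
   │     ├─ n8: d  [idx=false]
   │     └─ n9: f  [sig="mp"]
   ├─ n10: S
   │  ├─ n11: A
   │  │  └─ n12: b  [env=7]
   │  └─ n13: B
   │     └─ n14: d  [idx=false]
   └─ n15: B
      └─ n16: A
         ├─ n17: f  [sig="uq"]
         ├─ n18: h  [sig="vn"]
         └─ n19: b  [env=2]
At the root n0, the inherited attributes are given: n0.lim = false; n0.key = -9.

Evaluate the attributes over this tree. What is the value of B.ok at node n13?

1. n0.lim = false  [given at root]
2. n0.key = -9  [given at root]
3. n2.lim = true  [true]
4. n2.key = -4  [-4]
5. n3.cnt = 21  [S.key + 25]
6. n3.wid = true  [true]
7. n4.sig = "kn"  [terminal]
8. n5.sig = "nz"  [terminal]
9. n3.ok = 12  [B.cnt - 9]
10. n6.env = 3  [terminal]
11. n8.idx = false  [terminal]
12. n9.sig = "mp"  [terminal]
13. n7.env = 9  [len(f.sig) + 7]
14. n7.idx = 3  [len(f.sig) + 1]
15. n2.acc = true  [b.env > 2]
16. n10.lim = false  [false]
17. n10.key = 23  [23]
18. n12.env = 7  [terminal]
19. n11.env = 18  [b.env + 11]
20. n11.idx = 22  [22]
21. n13.cnt = 19  [A.env + S.key - 22]
22. n13.wid = true  [not S.lim]
23. n14.idx = false  [terminal]
24. n13.ok = -8  [B.cnt * 2 - 46]
25. n10.acc = false  [S.lim == true]
26. n15.cnt = 26  [26]
27. n15.wid = true  [not S₁.acc]
28. n17.sig = "uq"  [terminal]
29. n18.sig = "vn"  [terminal]
30. n19.env = 2  [terminal]
31. n16.env = 16  [b.env * -1 + 18]
32. n16.idx = -3  [b.env - 5]
33. n15.ok = 29  [B.cnt + 3]
34. n1.env = 14  [B.ok * 2 - 44]
35. n1.idx = 2  [B.ok - 27]
36. n0.acc = true  [S.key > -10]

-8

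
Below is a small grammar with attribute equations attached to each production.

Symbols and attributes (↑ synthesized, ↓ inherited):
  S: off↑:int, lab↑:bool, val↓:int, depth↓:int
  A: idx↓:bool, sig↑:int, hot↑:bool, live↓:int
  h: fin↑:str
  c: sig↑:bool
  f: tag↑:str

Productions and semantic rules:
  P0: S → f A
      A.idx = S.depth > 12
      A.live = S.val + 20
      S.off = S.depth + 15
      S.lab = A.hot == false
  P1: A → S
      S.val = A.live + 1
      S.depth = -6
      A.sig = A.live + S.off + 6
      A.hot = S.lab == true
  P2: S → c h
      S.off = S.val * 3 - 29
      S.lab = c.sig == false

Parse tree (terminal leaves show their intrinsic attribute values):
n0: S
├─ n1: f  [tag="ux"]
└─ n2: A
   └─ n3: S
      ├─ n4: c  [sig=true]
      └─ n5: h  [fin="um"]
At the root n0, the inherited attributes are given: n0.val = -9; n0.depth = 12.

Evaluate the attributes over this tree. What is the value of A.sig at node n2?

1. n0.val = -9  [given at root]
2. n0.depth = 12  [given at root]
3. n1.tag = "ux"  [terminal]
4. n2.idx = false  [S.depth > 12]
5. n2.live = 11  [S.val + 20]
6. n3.val = 12  [A.live + 1]
7. n3.depth = -6  [-6]
8. n4.sig = true  [terminal]
9. n5.fin = "um"  [terminal]
10. n3.off = 7  [S.val * 3 - 29]
11. n3.lab = false  [c.sig == false]
12. n2.sig = 24  [A.live + S.off + 6]
13. n2.hot = false  [S.lab == true]
14. n0.off = 27  [S.depth + 15]
15. n0.lab = true  [A.hot == false]

24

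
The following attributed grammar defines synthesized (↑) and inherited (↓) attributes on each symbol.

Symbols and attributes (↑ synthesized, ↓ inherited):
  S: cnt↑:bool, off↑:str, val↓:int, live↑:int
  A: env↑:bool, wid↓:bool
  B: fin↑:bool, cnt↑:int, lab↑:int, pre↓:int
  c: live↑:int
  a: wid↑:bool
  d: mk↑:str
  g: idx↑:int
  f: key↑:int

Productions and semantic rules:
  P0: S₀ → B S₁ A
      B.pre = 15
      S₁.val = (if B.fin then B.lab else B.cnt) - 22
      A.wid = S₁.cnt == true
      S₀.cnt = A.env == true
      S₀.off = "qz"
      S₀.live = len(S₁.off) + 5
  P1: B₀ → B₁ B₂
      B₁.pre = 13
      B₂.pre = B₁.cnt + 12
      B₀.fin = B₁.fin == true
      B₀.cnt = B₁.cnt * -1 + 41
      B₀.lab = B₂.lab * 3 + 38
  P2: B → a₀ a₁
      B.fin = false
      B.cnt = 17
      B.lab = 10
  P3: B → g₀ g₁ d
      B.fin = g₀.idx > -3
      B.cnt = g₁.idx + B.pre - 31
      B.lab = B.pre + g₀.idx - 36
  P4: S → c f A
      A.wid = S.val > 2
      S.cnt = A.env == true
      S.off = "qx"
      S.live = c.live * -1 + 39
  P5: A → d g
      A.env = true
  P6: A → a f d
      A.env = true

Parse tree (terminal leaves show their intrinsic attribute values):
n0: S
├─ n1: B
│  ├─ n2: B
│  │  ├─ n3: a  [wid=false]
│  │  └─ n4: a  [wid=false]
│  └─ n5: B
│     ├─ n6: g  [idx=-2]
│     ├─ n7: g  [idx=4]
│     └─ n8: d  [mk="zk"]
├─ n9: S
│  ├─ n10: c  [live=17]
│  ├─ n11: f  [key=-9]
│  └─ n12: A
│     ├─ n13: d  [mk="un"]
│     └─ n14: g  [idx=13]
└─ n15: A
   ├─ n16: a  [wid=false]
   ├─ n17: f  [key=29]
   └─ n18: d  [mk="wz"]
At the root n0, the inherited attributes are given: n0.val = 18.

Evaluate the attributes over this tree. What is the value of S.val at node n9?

1. n0.val = 18  [given at root]
2. n1.pre = 15  [15]
3. n2.pre = 13  [13]
4. n3.wid = false  [terminal]
5. n4.wid = false  [terminal]
6. n2.fin = false  [false]
7. n2.cnt = 17  [17]
8. n2.lab = 10  [10]
9. n5.pre = 29  [B₁.cnt + 12]
10. n6.idx = -2  [terminal]
11. n7.idx = 4  [terminal]
12. n8.mk = "zk"  [terminal]
13. n5.fin = true  [g₀.idx > -3]
14. n5.cnt = 2  [g₁.idx + B.pre - 31]
15. n5.lab = -9  [B.pre + g₀.idx - 36]
16. n1.fin = false  [B₁.fin == true]
17. n1.cnt = 24  [B₁.cnt * -1 + 41]
18. n1.lab = 11  [B₂.lab * 3 + 38]
19. n9.val = 2  [(if B.fin then B.lab else B.cnt) - 22]
20. n10.live = 17  [terminal]
21. n11.key = -9  [terminal]
22. n12.wid = false  [S.val > 2]
23. n13.mk = "un"  [terminal]
24. n14.idx = 13  [terminal]
25. n12.env = true  [true]
26. n9.cnt = true  [A.env == true]
27. n9.off = "qx"  ["qx"]
28. n9.live = 22  [c.live * -1 + 39]
29. n15.wid = true  [S₁.cnt == true]
30. n16.wid = false  [terminal]
31. n17.key = 29  [terminal]
32. n18.mk = "wz"  [terminal]
33. n15.env = true  [true]
34. n0.cnt = true  [A.env == true]
35. n0.off = "qz"  ["qz"]
36. n0.live = 7  [len(S₁.off) + 5]

2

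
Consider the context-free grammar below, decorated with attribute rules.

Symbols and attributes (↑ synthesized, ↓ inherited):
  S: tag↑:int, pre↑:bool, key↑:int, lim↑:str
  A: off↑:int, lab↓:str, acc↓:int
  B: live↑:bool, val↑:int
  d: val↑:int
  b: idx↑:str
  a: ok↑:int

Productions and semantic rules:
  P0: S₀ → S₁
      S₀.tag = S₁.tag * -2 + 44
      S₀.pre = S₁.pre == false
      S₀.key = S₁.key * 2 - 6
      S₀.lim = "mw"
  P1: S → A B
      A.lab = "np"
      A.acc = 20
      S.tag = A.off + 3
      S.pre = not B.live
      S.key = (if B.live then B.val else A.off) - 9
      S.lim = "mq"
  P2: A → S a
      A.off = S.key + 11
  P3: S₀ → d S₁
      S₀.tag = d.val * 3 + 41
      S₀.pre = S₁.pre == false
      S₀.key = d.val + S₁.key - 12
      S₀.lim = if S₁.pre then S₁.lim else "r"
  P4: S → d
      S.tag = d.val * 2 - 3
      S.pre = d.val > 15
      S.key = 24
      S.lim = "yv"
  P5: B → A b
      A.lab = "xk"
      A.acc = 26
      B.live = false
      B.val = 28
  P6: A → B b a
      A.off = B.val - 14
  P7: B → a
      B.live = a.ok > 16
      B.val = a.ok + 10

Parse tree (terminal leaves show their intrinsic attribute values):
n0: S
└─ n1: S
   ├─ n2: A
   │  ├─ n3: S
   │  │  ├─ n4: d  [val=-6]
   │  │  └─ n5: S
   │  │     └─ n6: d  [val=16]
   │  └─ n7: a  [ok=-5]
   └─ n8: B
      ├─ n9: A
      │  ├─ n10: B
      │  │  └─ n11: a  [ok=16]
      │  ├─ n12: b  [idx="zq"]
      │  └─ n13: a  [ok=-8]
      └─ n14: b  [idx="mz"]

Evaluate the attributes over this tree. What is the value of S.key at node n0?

1. n2.lab = "np"  ["np"]
2. n2.acc = 20  [20]
3. n4.val = -6  [terminal]
4. n6.val = 16  [terminal]
5. n5.tag = 29  [d.val * 2 - 3]
6. n5.pre = true  [d.val > 15]
7. n5.key = 24  [24]
8. n5.lim = "yv"  ["yv"]
9. n3.tag = 23  [d.val * 3 + 41]
10. n3.pre = false  [S₁.pre == false]
11. n3.key = 6  [d.val + S₁.key - 12]
12. n3.lim = "yv"  [if S₁.pre then S₁.lim else "r"]
13. n7.ok = -5  [terminal]
14. n2.off = 17  [S.key + 11]
15. n9.lab = "xk"  ["xk"]
16. n9.acc = 26  [26]
17. n11.ok = 16  [terminal]
18. n10.live = false  [a.ok > 16]
19. n10.val = 26  [a.ok + 10]
20. n12.idx = "zq"  [terminal]
21. n13.ok = -8  [terminal]
22. n9.off = 12  [B.val - 14]
23. n14.idx = "mz"  [terminal]
24. n8.live = false  [false]
25. n8.val = 28  [28]
26. n1.tag = 20  [A.off + 3]
27. n1.pre = true  [not B.live]
28. n1.key = 8  [(if B.live then B.val else A.off) - 9]
29. n1.lim = "mq"  ["mq"]
30. n0.tag = 4  [S₁.tag * -2 + 44]
31. n0.pre = false  [S₁.pre == false]
32. n0.key = 10  [S₁.key * 2 - 6]
33. n0.lim = "mw"  ["mw"]

10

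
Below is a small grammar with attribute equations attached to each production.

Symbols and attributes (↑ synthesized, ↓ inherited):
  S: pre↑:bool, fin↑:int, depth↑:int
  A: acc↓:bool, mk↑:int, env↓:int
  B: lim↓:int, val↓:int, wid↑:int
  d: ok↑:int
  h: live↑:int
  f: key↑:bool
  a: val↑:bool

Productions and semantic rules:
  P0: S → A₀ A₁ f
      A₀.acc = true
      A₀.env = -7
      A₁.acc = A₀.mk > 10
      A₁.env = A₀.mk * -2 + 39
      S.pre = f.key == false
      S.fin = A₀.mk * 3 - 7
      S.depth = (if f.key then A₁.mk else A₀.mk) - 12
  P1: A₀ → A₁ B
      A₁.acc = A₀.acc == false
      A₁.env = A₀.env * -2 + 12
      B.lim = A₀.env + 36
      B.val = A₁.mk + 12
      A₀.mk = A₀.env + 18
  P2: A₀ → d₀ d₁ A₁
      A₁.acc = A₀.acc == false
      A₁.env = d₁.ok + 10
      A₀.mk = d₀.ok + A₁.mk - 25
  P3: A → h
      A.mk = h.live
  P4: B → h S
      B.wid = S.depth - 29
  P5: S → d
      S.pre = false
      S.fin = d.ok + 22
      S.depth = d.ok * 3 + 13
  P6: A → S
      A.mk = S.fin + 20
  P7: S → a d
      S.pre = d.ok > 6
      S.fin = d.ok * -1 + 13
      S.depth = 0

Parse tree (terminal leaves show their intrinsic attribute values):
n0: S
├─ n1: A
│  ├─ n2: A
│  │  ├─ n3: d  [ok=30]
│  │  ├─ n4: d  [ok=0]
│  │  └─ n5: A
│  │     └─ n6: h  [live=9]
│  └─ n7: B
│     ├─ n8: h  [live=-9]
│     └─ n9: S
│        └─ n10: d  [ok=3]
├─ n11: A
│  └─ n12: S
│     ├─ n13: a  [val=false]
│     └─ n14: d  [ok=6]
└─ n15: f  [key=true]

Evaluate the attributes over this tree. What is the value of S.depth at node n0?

15

1. n1.acc = true  [true]
2. n1.env = -7  [-7]
3. n2.acc = false  [A₀.acc == false]
4. n2.env = 26  [A₀.env * -2 + 12]
5. n3.ok = 30  [terminal]
6. n4.ok = 0  [terminal]
7. n5.acc = true  [A₀.acc == false]
8. n5.env = 10  [d₁.ok + 10]
9. n6.live = 9  [terminal]
10. n5.mk = 9  [h.live]
11. n2.mk = 14  [d₀.ok + A₁.mk - 25]
12. n7.lim = 29  [A₀.env + 36]
13. n7.val = 26  [A₁.mk + 12]
14. n8.live = -9  [terminal]
15. n10.ok = 3  [terminal]
16. n9.pre = false  [false]
17. n9.fin = 25  [d.ok + 22]
18. n9.depth = 22  [d.ok * 3 + 13]
19. n7.wid = -7  [S.depth - 29]
20. n1.mk = 11  [A₀.env + 18]
21. n11.acc = true  [A₀.mk > 10]
22. n11.env = 17  [A₀.mk * -2 + 39]
23. n13.val = false  [terminal]
24. n14.ok = 6  [terminal]
25. n12.pre = false  [d.ok > 6]
26. n12.fin = 7  [d.ok * -1 + 13]
27. n12.depth = 0  [0]
28. n11.mk = 27  [S.fin + 20]
29. n15.key = true  [terminal]
30. n0.pre = false  [f.key == false]
31. n0.fin = 26  [A₀.mk * 3 - 7]
32. n0.depth = 15  [(if f.key then A₁.mk else A₀.mk) - 12]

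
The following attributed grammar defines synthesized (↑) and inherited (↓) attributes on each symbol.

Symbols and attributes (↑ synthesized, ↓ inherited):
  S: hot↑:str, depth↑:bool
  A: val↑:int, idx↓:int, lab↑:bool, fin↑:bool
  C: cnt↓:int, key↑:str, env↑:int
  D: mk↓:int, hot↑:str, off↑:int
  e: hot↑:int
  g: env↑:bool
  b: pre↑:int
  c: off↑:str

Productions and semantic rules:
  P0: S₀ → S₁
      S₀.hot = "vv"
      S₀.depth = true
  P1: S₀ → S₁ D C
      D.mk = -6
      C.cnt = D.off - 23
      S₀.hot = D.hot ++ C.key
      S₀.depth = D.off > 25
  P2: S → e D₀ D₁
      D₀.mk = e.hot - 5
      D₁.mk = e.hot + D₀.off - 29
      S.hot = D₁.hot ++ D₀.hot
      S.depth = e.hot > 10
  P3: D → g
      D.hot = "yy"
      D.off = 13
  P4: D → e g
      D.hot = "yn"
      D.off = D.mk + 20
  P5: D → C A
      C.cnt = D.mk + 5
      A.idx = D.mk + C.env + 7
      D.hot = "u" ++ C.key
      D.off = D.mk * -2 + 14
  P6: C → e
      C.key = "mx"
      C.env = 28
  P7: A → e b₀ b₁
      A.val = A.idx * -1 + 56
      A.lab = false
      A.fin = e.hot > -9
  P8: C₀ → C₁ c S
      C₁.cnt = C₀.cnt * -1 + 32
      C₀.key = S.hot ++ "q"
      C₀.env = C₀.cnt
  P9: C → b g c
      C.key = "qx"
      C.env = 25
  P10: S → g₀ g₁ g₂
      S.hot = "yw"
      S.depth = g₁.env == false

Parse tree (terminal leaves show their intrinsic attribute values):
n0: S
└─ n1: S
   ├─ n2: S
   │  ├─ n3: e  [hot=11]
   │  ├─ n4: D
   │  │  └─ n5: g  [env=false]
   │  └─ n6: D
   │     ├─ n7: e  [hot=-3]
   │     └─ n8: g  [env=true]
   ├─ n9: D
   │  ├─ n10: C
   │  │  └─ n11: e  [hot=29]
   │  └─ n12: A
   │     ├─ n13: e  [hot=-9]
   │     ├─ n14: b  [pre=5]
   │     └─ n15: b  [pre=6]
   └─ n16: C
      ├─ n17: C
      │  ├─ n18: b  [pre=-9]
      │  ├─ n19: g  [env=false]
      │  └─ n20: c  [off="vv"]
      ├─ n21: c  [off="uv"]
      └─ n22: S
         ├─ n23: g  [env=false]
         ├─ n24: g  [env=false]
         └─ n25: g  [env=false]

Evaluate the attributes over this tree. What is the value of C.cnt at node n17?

29

1. n3.hot = 11  [terminal]
2. n4.mk = 6  [e.hot - 5]
3. n5.env = false  [terminal]
4. n4.hot = "yy"  ["yy"]
5. n4.off = 13  [13]
6. n6.mk = -5  [e.hot + D₀.off - 29]
7. n7.hot = -3  [terminal]
8. n8.env = true  [terminal]
9. n6.hot = "yn"  ["yn"]
10. n6.off = 15  [D.mk + 20]
11. n2.hot = "ynyy"  [D₁.hot ++ D₀.hot]
12. n2.depth = true  [e.hot > 10]
13. n9.mk = -6  [-6]
14. n10.cnt = -1  [D.mk + 5]
15. n11.hot = 29  [terminal]
16. n10.key = "mx"  ["mx"]
17. n10.env = 28  [28]
18. n12.idx = 29  [D.mk + C.env + 7]
19. n13.hot = -9  [terminal]
20. n14.pre = 5  [terminal]
21. n15.pre = 6  [terminal]
22. n12.val = 27  [A.idx * -1 + 56]
23. n12.lab = false  [false]
24. n12.fin = false  [e.hot > -9]
25. n9.hot = "umx"  ["u" ++ C.key]
26. n9.off = 26  [D.mk * -2 + 14]
27. n16.cnt = 3  [D.off - 23]
28. n17.cnt = 29  [C₀.cnt * -1 + 32]
29. n18.pre = -9  [terminal]
30. n19.env = false  [terminal]
31. n20.off = "vv"  [terminal]
32. n17.key = "qx"  ["qx"]
33. n17.env = 25  [25]
34. n21.off = "uv"  [terminal]
35. n23.env = false  [terminal]
36. n24.env = false  [terminal]
37. n25.env = false  [terminal]
38. n22.hot = "yw"  ["yw"]
39. n22.depth = true  [g₁.env == false]
40. n16.key = "ywq"  [S.hot ++ "q"]
41. n16.env = 3  [C₀.cnt]
42. n1.hot = "umxywq"  [D.hot ++ C.key]
43. n1.depth = true  [D.off > 25]
44. n0.hot = "vv"  ["vv"]
45. n0.depth = true  [true]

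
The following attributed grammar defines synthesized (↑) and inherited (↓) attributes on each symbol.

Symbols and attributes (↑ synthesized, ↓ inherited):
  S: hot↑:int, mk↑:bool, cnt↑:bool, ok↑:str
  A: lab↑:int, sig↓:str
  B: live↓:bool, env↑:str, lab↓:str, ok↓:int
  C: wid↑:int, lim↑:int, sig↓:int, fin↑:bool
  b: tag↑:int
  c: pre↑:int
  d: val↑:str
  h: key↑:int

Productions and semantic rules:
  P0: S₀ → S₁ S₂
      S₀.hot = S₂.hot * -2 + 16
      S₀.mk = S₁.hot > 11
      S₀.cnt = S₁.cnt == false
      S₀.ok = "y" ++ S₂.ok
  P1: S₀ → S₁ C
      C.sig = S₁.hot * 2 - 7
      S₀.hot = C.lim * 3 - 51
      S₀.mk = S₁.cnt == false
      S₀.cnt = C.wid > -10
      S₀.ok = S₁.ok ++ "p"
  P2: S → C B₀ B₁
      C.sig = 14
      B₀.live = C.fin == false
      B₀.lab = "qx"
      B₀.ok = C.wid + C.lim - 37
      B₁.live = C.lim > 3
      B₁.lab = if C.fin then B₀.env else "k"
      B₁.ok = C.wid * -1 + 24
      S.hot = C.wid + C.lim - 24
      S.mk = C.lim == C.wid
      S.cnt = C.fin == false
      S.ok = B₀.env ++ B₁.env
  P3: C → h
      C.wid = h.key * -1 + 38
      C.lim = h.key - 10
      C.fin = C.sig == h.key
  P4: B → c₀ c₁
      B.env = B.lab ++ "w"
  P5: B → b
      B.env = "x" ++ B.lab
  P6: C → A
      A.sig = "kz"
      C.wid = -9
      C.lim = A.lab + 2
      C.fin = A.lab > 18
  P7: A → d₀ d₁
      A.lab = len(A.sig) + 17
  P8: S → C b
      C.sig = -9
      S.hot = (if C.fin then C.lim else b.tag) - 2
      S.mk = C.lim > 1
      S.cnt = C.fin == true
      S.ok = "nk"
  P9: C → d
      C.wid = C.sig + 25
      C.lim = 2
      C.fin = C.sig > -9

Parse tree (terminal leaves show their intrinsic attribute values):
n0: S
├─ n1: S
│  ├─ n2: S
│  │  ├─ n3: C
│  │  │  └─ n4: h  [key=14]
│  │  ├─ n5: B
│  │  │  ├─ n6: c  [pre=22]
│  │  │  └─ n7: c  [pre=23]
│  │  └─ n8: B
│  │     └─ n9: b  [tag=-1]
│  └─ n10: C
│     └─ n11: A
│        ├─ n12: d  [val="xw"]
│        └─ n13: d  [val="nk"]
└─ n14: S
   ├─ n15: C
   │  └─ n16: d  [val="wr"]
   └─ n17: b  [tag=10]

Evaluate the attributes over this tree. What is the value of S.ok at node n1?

1. n3.sig = 14  [14]
2. n4.key = 14  [terminal]
3. n3.wid = 24  [h.key * -1 + 38]
4. n3.lim = 4  [h.key - 10]
5. n3.fin = true  [C.sig == h.key]
6. n5.live = false  [C.fin == false]
7. n5.lab = "qx"  ["qx"]
8. n5.ok = -9  [C.wid + C.lim - 37]
9. n6.pre = 22  [terminal]
10. n7.pre = 23  [terminal]
11. n5.env = "qxw"  [B.lab ++ "w"]
12. n8.live = true  [C.lim > 3]
13. n8.lab = "qxw"  [if C.fin then B₀.env else "k"]
14. n8.ok = 0  [C.wid * -1 + 24]
15. n9.tag = -1  [terminal]
16. n8.env = "xqxw"  ["x" ++ B.lab]
17. n2.hot = 4  [C.wid + C.lim - 24]
18. n2.mk = false  [C.lim == C.wid]
19. n2.cnt = false  [C.fin == false]
20. n2.ok = "qxwxqxw"  [B₀.env ++ B₁.env]
21. n10.sig = 1  [S₁.hot * 2 - 7]
22. n11.sig = "kz"  ["kz"]
23. n12.val = "xw"  [terminal]
24. n13.val = "nk"  [terminal]
25. n11.lab = 19  [len(A.sig) + 17]
26. n10.wid = -9  [-9]
27. n10.lim = 21  [A.lab + 2]
28. n10.fin = true  [A.lab > 18]
29. n1.hot = 12  [C.lim * 3 - 51]
30. n1.mk = true  [S₁.cnt == false]
31. n1.cnt = true  [C.wid > -10]
32. n1.ok = "qxwxqxwp"  [S₁.ok ++ "p"]
33. n15.sig = -9  [-9]
34. n16.val = "wr"  [terminal]
35. n15.wid = 16  [C.sig + 25]
36. n15.lim = 2  [2]
37. n15.fin = false  [C.sig > -9]
38. n17.tag = 10  [terminal]
39. n14.hot = 8  [(if C.fin then C.lim else b.tag) - 2]
40. n14.mk = true  [C.lim > 1]
41. n14.cnt = false  [C.fin == true]
42. n14.ok = "nk"  ["nk"]
43. n0.hot = 0  [S₂.hot * -2 + 16]
44. n0.mk = true  [S₁.hot > 11]
45. n0.cnt = false  [S₁.cnt == false]
46. n0.ok = "ynk"  ["y" ++ S₂.ok]

"qxwxqxwp"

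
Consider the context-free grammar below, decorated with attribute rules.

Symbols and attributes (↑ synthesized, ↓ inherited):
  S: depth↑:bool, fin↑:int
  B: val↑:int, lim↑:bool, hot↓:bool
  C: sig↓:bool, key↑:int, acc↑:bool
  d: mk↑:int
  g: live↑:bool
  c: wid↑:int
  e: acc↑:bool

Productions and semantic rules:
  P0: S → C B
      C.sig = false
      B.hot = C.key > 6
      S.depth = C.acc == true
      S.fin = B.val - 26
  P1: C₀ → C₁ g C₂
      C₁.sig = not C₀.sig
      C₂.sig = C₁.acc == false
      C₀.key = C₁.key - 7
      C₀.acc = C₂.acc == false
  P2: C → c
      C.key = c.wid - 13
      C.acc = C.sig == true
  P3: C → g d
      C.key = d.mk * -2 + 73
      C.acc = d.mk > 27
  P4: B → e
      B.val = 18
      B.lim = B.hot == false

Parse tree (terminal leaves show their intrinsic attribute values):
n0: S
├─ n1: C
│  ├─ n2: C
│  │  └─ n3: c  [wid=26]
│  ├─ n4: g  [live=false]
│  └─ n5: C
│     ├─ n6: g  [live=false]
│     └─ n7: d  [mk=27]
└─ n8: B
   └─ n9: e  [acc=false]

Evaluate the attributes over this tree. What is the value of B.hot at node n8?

1. n1.sig = false  [false]
2. n2.sig = true  [not C₀.sig]
3. n3.wid = 26  [terminal]
4. n2.key = 13  [c.wid - 13]
5. n2.acc = true  [C.sig == true]
6. n4.live = false  [terminal]
7. n5.sig = false  [C₁.acc == false]
8. n6.live = false  [terminal]
9. n7.mk = 27  [terminal]
10. n5.key = 19  [d.mk * -2 + 73]
11. n5.acc = false  [d.mk > 27]
12. n1.key = 6  [C₁.key - 7]
13. n1.acc = true  [C₂.acc == false]
14. n8.hot = false  [C.key > 6]
15. n9.acc = false  [terminal]
16. n8.val = 18  [18]
17. n8.lim = true  [B.hot == false]
18. n0.depth = true  [C.acc == true]
19. n0.fin = -8  [B.val - 26]

false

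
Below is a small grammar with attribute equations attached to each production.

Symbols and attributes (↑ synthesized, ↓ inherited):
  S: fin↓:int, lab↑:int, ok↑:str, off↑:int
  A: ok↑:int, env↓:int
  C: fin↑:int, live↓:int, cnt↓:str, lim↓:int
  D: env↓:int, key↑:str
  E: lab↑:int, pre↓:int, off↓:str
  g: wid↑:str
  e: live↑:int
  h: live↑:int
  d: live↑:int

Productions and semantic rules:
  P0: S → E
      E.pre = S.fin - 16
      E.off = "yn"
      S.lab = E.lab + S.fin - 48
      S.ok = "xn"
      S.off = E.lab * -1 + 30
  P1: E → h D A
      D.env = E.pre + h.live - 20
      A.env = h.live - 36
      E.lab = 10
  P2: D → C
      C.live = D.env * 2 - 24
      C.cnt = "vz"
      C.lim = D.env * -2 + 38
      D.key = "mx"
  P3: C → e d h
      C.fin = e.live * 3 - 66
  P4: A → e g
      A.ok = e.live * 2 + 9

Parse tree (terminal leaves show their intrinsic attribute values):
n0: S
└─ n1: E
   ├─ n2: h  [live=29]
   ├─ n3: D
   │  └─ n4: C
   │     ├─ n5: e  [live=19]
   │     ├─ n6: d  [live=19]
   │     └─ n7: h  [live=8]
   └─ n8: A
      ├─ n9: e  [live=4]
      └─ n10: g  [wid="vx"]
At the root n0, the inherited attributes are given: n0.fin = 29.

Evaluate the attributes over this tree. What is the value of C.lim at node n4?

1. n0.fin = 29  [given at root]
2. n1.pre = 13  [S.fin - 16]
3. n1.off = "yn"  ["yn"]
4. n2.live = 29  [terminal]
5. n3.env = 22  [E.pre + h.live - 20]
6. n4.live = 20  [D.env * 2 - 24]
7. n4.cnt = "vz"  ["vz"]
8. n4.lim = -6  [D.env * -2 + 38]
9. n5.live = 19  [terminal]
10. n6.live = 19  [terminal]
11. n7.live = 8  [terminal]
12. n4.fin = -9  [e.live * 3 - 66]
13. n3.key = "mx"  ["mx"]
14. n8.env = -7  [h.live - 36]
15. n9.live = 4  [terminal]
16. n10.wid = "vx"  [terminal]
17. n8.ok = 17  [e.live * 2 + 9]
18. n1.lab = 10  [10]
19. n0.lab = -9  [E.lab + S.fin - 48]
20. n0.ok = "xn"  ["xn"]
21. n0.off = 20  [E.lab * -1 + 30]

-6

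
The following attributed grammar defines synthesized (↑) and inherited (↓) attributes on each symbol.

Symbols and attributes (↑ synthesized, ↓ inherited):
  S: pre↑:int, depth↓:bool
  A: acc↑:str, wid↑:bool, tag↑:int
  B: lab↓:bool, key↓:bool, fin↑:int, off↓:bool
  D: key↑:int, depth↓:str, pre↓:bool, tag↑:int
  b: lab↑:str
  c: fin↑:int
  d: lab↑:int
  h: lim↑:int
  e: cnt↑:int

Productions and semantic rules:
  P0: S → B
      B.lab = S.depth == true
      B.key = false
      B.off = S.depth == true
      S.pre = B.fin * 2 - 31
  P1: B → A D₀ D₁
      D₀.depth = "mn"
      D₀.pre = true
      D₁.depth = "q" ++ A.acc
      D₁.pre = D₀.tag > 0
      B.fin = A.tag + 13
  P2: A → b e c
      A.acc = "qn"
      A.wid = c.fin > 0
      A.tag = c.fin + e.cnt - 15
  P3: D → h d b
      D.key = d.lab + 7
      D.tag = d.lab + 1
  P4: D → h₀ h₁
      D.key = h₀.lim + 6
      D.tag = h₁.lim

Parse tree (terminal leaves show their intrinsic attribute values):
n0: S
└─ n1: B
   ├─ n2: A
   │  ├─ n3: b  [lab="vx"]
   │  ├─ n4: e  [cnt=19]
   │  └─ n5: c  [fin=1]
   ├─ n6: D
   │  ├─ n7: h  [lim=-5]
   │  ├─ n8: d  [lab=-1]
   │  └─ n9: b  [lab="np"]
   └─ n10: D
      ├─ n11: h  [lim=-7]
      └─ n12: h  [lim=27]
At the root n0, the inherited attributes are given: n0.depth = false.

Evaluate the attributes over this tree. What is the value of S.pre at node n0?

5

1. n0.depth = false  [given at root]
2. n1.lab = false  [S.depth == true]
3. n1.key = false  [false]
4. n1.off = false  [S.depth == true]
5. n3.lab = "vx"  [terminal]
6. n4.cnt = 19  [terminal]
7. n5.fin = 1  [terminal]
8. n2.acc = "qn"  ["qn"]
9. n2.wid = true  [c.fin > 0]
10. n2.tag = 5  [c.fin + e.cnt - 15]
11. n6.depth = "mn"  ["mn"]
12. n6.pre = true  [true]
13. n7.lim = -5  [terminal]
14. n8.lab = -1  [terminal]
15. n9.lab = "np"  [terminal]
16. n6.key = 6  [d.lab + 7]
17. n6.tag = 0  [d.lab + 1]
18. n10.depth = "qqn"  ["q" ++ A.acc]
19. n10.pre = false  [D₀.tag > 0]
20. n11.lim = -7  [terminal]
21. n12.lim = 27  [terminal]
22. n10.key = -1  [h₀.lim + 6]
23. n10.tag = 27  [h₁.lim]
24. n1.fin = 18  [A.tag + 13]
25. n0.pre = 5  [B.fin * 2 - 31]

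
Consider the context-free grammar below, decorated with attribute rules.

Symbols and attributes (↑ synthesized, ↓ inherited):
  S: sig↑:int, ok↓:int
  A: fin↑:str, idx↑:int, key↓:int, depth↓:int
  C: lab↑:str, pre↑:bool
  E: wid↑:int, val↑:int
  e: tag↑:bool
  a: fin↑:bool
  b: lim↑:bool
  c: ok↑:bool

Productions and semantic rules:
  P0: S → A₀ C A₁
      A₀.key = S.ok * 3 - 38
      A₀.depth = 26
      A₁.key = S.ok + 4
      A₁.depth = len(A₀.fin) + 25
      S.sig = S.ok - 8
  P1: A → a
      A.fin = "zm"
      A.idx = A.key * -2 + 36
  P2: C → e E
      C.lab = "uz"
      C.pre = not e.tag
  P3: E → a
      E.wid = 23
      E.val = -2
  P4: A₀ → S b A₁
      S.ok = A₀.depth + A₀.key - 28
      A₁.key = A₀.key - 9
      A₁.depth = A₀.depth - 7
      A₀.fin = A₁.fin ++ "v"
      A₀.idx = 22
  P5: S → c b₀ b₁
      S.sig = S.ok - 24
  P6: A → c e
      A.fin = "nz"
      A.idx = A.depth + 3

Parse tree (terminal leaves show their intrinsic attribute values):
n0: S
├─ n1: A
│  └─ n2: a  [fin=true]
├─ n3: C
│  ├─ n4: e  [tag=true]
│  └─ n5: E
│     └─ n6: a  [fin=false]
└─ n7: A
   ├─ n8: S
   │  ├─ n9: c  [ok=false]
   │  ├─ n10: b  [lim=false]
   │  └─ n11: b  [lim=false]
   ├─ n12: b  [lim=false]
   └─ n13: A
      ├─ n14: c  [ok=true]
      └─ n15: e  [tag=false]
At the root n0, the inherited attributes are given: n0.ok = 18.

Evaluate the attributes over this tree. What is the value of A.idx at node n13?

23

1. n0.ok = 18  [given at root]
2. n1.key = 16  [S.ok * 3 - 38]
3. n1.depth = 26  [26]
4. n2.fin = true  [terminal]
5. n1.fin = "zm"  ["zm"]
6. n1.idx = 4  [A.key * -2 + 36]
7. n4.tag = true  [terminal]
8. n6.fin = false  [terminal]
9. n5.wid = 23  [23]
10. n5.val = -2  [-2]
11. n3.lab = "uz"  ["uz"]
12. n3.pre = false  [not e.tag]
13. n7.key = 22  [S.ok + 4]
14. n7.depth = 27  [len(A₀.fin) + 25]
15. n8.ok = 21  [A₀.depth + A₀.key - 28]
16. n9.ok = false  [terminal]
17. n10.lim = false  [terminal]
18. n11.lim = false  [terminal]
19. n8.sig = -3  [S.ok - 24]
20. n12.lim = false  [terminal]
21. n13.key = 13  [A₀.key - 9]
22. n13.depth = 20  [A₀.depth - 7]
23. n14.ok = true  [terminal]
24. n15.tag = false  [terminal]
25. n13.fin = "nz"  ["nz"]
26. n13.idx = 23  [A.depth + 3]
27. n7.fin = "nzv"  [A₁.fin ++ "v"]
28. n7.idx = 22  [22]
29. n0.sig = 10  [S.ok - 8]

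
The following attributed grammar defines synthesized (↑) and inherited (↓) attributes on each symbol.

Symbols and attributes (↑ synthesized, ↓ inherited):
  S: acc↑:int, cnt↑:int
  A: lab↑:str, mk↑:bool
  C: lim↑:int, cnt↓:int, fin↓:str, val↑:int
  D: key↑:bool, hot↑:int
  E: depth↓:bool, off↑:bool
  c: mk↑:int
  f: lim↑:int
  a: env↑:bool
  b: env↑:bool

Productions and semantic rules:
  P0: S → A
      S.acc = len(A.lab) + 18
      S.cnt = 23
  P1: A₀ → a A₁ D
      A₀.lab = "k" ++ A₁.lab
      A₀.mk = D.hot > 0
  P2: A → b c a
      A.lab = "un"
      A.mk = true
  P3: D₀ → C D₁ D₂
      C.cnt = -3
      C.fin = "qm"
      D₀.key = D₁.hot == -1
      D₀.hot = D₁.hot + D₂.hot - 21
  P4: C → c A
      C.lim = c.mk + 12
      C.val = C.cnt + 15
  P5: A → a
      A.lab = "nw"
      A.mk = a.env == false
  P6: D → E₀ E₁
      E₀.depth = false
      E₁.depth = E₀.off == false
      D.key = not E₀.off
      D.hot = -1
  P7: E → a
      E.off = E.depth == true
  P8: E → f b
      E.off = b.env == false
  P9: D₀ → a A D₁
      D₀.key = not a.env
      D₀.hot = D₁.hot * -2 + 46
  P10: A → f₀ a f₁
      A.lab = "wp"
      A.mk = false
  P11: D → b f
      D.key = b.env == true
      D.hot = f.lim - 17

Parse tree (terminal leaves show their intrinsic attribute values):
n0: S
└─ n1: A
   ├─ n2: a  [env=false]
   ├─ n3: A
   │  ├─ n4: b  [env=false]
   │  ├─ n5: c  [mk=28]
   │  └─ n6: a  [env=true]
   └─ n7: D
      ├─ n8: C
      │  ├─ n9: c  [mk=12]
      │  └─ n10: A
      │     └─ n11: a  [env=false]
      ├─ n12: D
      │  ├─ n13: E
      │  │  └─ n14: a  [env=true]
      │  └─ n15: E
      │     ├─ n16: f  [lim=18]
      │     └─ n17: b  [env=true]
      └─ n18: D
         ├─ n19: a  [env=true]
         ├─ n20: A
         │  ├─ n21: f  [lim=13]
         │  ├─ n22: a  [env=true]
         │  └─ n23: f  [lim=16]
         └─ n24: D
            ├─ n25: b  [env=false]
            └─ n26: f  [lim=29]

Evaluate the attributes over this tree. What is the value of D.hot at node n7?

1. n2.env = false  [terminal]
2. n4.env = false  [terminal]
3. n5.mk = 28  [terminal]
4. n6.env = true  [terminal]
5. n3.lab = "un"  ["un"]
6. n3.mk = true  [true]
7. n8.cnt = -3  [-3]
8. n8.fin = "qm"  ["qm"]
9. n9.mk = 12  [terminal]
10. n11.env = false  [terminal]
11. n10.lab = "nw"  ["nw"]
12. n10.mk = true  [a.env == false]
13. n8.lim = 24  [c.mk + 12]
14. n8.val = 12  [C.cnt + 15]
15. n13.depth = false  [false]
16. n14.env = true  [terminal]
17. n13.off = false  [E.depth == true]
18. n15.depth = true  [E₀.off == false]
19. n16.lim = 18  [terminal]
20. n17.env = true  [terminal]
21. n15.off = false  [b.env == false]
22. n12.key = true  [not E₀.off]
23. n12.hot = -1  [-1]
24. n19.env = true  [terminal]
25. n21.lim = 13  [terminal]
26. n22.env = true  [terminal]
27. n23.lim = 16  [terminal]
28. n20.lab = "wp"  ["wp"]
29. n20.mk = false  [false]
30. n25.env = false  [terminal]
31. n26.lim = 29  [terminal]
32. n24.key = false  [b.env == true]
33. n24.hot = 12  [f.lim - 17]
34. n18.key = false  [not a.env]
35. n18.hot = 22  [D₁.hot * -2 + 46]
36. n7.key = true  [D₁.hot == -1]
37. n7.hot = 0  [D₁.hot + D₂.hot - 21]
38. n1.lab = "kun"  ["k" ++ A₁.lab]
39. n1.mk = false  [D.hot > 0]
40. n0.acc = 21  [len(A.lab) + 18]
41. n0.cnt = 23  [23]

0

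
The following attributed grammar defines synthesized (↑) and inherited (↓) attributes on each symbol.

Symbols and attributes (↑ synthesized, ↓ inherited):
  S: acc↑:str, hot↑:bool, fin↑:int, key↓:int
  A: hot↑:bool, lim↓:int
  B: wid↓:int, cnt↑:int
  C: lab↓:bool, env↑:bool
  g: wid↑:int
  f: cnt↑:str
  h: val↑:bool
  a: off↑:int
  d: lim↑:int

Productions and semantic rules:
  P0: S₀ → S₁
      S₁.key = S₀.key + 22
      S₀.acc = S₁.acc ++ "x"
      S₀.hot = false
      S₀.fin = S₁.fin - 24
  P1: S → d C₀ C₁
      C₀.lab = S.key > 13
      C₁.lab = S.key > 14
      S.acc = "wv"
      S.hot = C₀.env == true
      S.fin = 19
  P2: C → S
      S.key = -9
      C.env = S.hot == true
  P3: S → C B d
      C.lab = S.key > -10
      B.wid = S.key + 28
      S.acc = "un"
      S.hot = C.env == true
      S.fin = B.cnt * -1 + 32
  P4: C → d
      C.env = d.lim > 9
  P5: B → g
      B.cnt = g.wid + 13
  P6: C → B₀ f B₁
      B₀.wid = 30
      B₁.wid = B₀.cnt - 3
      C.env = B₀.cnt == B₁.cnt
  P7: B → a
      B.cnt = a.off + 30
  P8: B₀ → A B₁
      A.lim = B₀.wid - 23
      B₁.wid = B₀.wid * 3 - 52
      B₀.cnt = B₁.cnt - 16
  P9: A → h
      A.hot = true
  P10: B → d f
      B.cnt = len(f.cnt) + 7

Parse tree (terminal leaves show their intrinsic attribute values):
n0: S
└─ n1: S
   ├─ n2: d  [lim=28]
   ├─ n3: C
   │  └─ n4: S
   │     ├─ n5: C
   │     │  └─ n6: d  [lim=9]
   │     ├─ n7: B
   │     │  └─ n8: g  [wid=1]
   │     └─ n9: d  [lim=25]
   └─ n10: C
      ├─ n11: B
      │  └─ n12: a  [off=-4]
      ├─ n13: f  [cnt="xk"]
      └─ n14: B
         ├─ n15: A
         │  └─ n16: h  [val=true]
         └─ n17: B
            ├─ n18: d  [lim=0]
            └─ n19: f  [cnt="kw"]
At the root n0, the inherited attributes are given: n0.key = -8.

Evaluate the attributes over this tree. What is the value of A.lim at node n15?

0

1. n0.key = -8  [given at root]
2. n1.key = 14  [S₀.key + 22]
3. n2.lim = 28  [terminal]
4. n3.lab = true  [S.key > 13]
5. n4.key = -9  [-9]
6. n5.lab = true  [S.key > -10]
7. n6.lim = 9  [terminal]
8. n5.env = false  [d.lim > 9]
9. n7.wid = 19  [S.key + 28]
10. n8.wid = 1  [terminal]
11. n7.cnt = 14  [g.wid + 13]
12. n9.lim = 25  [terminal]
13. n4.acc = "un"  ["un"]
14. n4.hot = false  [C.env == true]
15. n4.fin = 18  [B.cnt * -1 + 32]
16. n3.env = false  [S.hot == true]
17. n10.lab = false  [S.key > 14]
18. n11.wid = 30  [30]
19. n12.off = -4  [terminal]
20. n11.cnt = 26  [a.off + 30]
21. n13.cnt = "xk"  [terminal]
22. n14.wid = 23  [B₀.cnt - 3]
23. n15.lim = 0  [B₀.wid - 23]
24. n16.val = true  [terminal]
25. n15.hot = true  [true]
26. n17.wid = 17  [B₀.wid * 3 - 52]
27. n18.lim = 0  [terminal]
28. n19.cnt = "kw"  [terminal]
29. n17.cnt = 9  [len(f.cnt) + 7]
30. n14.cnt = -7  [B₁.cnt - 16]
31. n10.env = false  [B₀.cnt == B₁.cnt]
32. n1.acc = "wv"  ["wv"]
33. n1.hot = false  [C₀.env == true]
34. n1.fin = 19  [19]
35. n0.acc = "wvx"  [S₁.acc ++ "x"]
36. n0.hot = false  [false]
37. n0.fin = -5  [S₁.fin - 24]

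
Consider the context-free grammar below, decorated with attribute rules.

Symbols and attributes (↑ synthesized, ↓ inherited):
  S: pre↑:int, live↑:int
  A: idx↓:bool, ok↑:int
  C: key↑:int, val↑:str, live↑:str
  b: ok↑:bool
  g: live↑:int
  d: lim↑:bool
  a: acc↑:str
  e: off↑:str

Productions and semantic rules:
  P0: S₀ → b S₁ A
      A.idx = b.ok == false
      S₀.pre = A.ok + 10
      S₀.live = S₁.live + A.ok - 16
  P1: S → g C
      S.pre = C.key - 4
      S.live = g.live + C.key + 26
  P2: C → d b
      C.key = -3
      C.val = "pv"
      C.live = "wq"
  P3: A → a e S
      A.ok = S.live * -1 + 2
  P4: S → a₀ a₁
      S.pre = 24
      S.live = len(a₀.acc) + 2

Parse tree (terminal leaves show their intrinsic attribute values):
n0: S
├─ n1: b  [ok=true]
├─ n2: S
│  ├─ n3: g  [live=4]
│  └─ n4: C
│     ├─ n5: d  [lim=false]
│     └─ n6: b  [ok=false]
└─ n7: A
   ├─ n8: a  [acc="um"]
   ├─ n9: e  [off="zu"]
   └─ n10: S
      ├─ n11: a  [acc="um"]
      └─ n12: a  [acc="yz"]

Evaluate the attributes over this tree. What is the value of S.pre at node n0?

8

1. n1.ok = true  [terminal]
2. n3.live = 4  [terminal]
3. n5.lim = false  [terminal]
4. n6.ok = false  [terminal]
5. n4.key = -3  [-3]
6. n4.val = "pv"  ["pv"]
7. n4.live = "wq"  ["wq"]
8. n2.pre = -7  [C.key - 4]
9. n2.live = 27  [g.live + C.key + 26]
10. n7.idx = false  [b.ok == false]
11. n8.acc = "um"  [terminal]
12. n9.off = "zu"  [terminal]
13. n11.acc = "um"  [terminal]
14. n12.acc = "yz"  [terminal]
15. n10.pre = 24  [24]
16. n10.live = 4  [len(a₀.acc) + 2]
17. n7.ok = -2  [S.live * -1 + 2]
18. n0.pre = 8  [A.ok + 10]
19. n0.live = 9  [S₁.live + A.ok - 16]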